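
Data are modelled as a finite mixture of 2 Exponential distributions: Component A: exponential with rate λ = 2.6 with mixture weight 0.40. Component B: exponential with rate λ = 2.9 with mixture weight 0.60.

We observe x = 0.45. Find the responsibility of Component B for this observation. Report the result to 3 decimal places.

Apply Bayes' rule: the posterior for each component is proportional to its prior times its likelihood at x.
Evaluate each component's likelihood at the observed value:
  L_A = 2.6·e^(−2.6·0.45) = 2.6·e^(−1.1700) = 0.806954
  L_B = 2.9·e^(−2.9·0.45) = 2.9·e^(−1.3050) = 0.7864
Weight by the priors:
  π_A·L_A = 0.40 × 0.806954 = 0.322782
  π_B·L_B = 0.60 × 0.7864 = 0.47184
Denominator: 0.322782 + 0.47184 = 0.794622
P(Component B | x) = 0.47184 / 0.794622 ≈ 0.594

0.594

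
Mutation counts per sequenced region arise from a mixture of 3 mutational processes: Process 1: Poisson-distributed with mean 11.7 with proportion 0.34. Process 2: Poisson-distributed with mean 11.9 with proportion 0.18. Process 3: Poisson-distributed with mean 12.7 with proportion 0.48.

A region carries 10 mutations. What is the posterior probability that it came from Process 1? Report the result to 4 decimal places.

Apply Bayes' rule: the posterior for each component is proportional to its prior times its likelihood at x.
Poisson probabilities:
  f_1 = e^(−11.7)·11.7^10/10! = 0.109863
  f_2 = e^(−11.9)·11.9^10/10! = 0.106562
  f_3 = e^(−12.7)·12.7^10/10! = 0.0917771
Unnormalised posteriors:
  w_1·f_1 = 0.34 × 0.109863 = 0.0373533
  w_2·f_2 = 0.18 × 0.106562 = 0.0191812
  w_3·f_3 = 0.48 × 0.0917771 = 0.044053
Normaliser: 0.0373533 + 0.0191812 + 0.044053 = 0.100587
P(Process 1 | the observation) = 0.0373533 / 0.100587 ≈ 0.3714

0.3714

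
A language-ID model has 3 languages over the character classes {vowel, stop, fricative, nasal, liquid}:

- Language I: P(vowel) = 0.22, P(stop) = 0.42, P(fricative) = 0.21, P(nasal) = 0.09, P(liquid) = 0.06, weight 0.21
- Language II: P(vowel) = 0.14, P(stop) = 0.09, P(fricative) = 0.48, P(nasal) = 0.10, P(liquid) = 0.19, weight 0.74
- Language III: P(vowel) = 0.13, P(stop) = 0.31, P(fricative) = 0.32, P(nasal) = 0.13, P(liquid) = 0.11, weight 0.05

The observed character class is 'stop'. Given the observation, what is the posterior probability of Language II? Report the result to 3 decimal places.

0.391

The responsibility of component k is π_k f_k(x) divided by Σ_j π_j f_j(x).
Component likelihoods at x = 'stop':
  p_I = 0.42
  p_II = 0.09
  p_III = 0.31
Weight by the priors:
  π_I·p_I = 0.21 × 0.42 = 0.0882
  π_II·p_II = 0.74 × 0.09 = 0.0666
  π_III·p_III = 0.05 × 0.31 = 0.0155
Marginal: 0.0882 + 0.0666 + 0.0155 = 0.1703
Responsibility of Language II: 0.0666 / 0.1703 ≈ 0.391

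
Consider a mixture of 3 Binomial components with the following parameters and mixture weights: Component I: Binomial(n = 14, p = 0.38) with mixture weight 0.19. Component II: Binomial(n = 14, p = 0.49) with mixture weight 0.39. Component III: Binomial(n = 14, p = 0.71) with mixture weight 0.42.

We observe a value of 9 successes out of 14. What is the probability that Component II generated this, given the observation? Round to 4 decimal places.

P(component k | x) = π_k·f_k(x) / marginal(x), where marginal(x) = Σ_j π_j·f_j(x).
Component likelihoods at x = 9 successes out of 14:
  p_I = C(14,9)·0.38^9·0.62^5 = 2002·0.000165216·0.0916133 = 0.0303023
  p_II = C(14,9)·0.49^9·0.51^5 = 2002·0.00162841·0.0345025 = 0.112481
  p_III = C(14,9)·0.71^9·0.29^5 = 2002·0.0458485·0.00205111 = 0.188269
Prior × likelihood for each component:
  π_I·p_I = 0.19 × 0.0303023 = 0.00575743
  π_II·p_II = 0.39 × 0.112481 = 0.0438676
  π_III·p_III = 0.42 × 0.188269 = 0.0790731
Evidence: 0.00575743 + 0.0438676 + 0.0790731 = 0.128698
Responsibility of Component II: 0.0438676 / 0.128698 ≈ 0.3409

0.3409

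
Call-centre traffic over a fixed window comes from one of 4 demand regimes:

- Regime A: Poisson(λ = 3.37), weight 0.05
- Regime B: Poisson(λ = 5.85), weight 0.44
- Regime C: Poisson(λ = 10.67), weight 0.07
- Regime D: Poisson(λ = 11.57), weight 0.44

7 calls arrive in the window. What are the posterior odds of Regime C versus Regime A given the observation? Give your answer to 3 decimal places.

3.017

Only the two components matter; the odds are (π_i f_i(x)) / (π_j f_j(x)).
Evaluate each component's likelihood at the observed value:
  L_A = e^(−3.37)·3.37^7/7! = 0.0336827
  L_B = e^(−5.85)·5.85^7/7! = 0.133979
  L_C = e^(−10.67)·10.67^7/7! = 0.0725769
  L_D = e^(−11.57)·11.57^7/7! = 0.0520135
Odds = (0.07/0.05) × (0.0725769/0.0336827) = 1.4 × 2.15473 ≈ 3.017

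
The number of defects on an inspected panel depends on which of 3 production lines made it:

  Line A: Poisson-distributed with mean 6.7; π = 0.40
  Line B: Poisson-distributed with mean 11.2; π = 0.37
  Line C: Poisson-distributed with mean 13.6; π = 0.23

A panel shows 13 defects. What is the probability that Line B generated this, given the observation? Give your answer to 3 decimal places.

0.548

The responsibility of component k is π_k f_k(x) divided by Σ_j π_j f_j(x).
Poisson probabilities:
  L_A = 0.0108372
  L_B = 0.0958199
  L_C = 0.108473
Prior × likelihood for each component:
  π_A·L_A = 0.40 × 0.0108372 = 0.0043349
  π_B·L_B = 0.37 × 0.0958199 = 0.0354534
  π_C·L_C = 0.23 × 0.108473 = 0.0249487
Sum: 0.0043349 + 0.0354534 + 0.0249487 = 0.064737
P(Line B | x) ≈ 0.548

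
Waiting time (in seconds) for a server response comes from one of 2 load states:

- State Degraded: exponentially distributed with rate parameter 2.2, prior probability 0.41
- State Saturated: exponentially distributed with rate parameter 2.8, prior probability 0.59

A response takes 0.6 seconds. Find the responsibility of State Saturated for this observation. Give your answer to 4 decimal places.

Posterior ∝ prior × likelihood, so P(k | x) ∝ P(Z=k) f_k(x); normalise over all components.
Exponential densities:
  p_Degraded = 2.2·e^(−2.2·0.6) = 2.2·e^(−1.3200) = 0.587698
  p_Saturated = 2.8·e^(−2.8·0.6) = 2.8·e^(−1.6800) = 0.521847
Unnormalised posteriors:
  P(Z=Degraded)·p_Degraded = 0.41 × 0.587698 = 0.240956
  P(Z=Saturated)·p_Saturated = 0.59 × 0.521847 = 0.30789
Marginal: 0.240956 + 0.30789 = 0.548846
P(State Saturated | the observation) = 0.30789 / 0.548846 ≈ 0.5610

0.5610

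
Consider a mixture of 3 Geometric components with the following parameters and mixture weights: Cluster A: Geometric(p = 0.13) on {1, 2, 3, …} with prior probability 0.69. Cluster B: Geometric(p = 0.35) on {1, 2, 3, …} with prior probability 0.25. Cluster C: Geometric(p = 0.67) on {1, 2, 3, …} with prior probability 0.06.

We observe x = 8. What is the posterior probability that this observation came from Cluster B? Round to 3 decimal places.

Posterior ∝ prior × likelihood, so P(k | x) ∝ P(Z=k) f_k(x); normalise over all components.
Evaluate each component's likelihood at the observed value:
  L_A = 0.0490431
  L_B = 0.0171578
  L_C = 0.000285544
Weight by the priors:
  P(Z=A)·L_A = 0.69 × 0.0490431 = 0.0338398
  P(Z=B)·L_B = 0.25 × 0.0171578 = 0.00428945
  P(Z=C)·L_C = 0.06 × 0.000285544 = 1.71326e-05
Normaliser: 0.0338398 + 0.00428945 + 1.71326e-05 = 0.0381463
P(Cluster B | x) ≈ 0.112

0.112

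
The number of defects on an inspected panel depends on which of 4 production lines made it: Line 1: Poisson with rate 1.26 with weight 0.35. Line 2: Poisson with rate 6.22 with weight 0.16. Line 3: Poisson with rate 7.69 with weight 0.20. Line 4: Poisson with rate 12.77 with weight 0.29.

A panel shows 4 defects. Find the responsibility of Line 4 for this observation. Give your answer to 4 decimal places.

0.0205

The responsibility of component k is P(Z=k) f_k(x) divided by Σ_j P(Z=j) f_j(x).
Component likelihoods at x = 4 defects:
  f_1 = 0.0297893
  f_2 = 0.124062
  f_3 = 0.0666453
  f_4 = 0.00315219
Prior × likelihood for each component:
  P(Z=1)·f_1 = 0.35 × 0.0297893 = 0.0104262
  P(Z=2)·f_2 = 0.16 × 0.124062 = 0.0198499
  P(Z=3)·f_3 = 0.20 × 0.0666453 = 0.0133291
  P(Z=4)·f_4 = 0.29 × 0.00315219 = 0.000914134
Evidence: 0.0104262 + 0.0198499 + 0.0133291 + 0.000914134 = 0.0445194
P(Line 4 | x) = 0.000914134 / 0.0445194 ≈ 0.0205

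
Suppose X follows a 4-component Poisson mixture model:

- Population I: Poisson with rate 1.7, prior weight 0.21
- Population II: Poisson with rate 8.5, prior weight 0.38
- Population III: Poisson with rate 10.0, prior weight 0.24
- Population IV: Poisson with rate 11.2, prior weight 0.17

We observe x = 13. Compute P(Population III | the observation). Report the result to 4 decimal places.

0.3586

Apply Bayes' rule: the posterior for each component is proportional to its prior times its likelihood at x.
Component likelihoods at x = 13:
  p_I = 2.90573e-08
  p_II = 0.039506
  p_III = 0.0729079
  p_IV = 0.0958199
Multiply by the mixture weights:
  π_I·p_I = 0.21 × 2.90573e-08 = 6.10203e-09
  π_II·p_II = 0.38 × 0.039506 = 0.0150123
  π_III·p_III = 0.24 × 0.0729079 = 0.0174979
  π_IV·p_IV = 0.17 × 0.0958199 = 0.0162894
Sum: 6.10203e-09 + 0.0150123 + 0.0174979 + 0.0162894 = 0.0487996
P(Population III | 13) ≈ 0.3586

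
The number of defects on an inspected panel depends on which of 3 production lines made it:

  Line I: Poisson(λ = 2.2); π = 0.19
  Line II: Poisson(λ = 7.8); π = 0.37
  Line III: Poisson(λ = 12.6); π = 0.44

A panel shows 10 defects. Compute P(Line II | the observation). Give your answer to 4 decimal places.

0.4578

Posterior ∝ prior × likelihood, so P(k | x) ∝ π_k f_k(x); normalise over all components.
Evaluate each component's likelihood at the observed value:
  L_I = e^(−2.2)·2.2^10/10! = 8.10991e-05
  L_II = e^(−7.8)·7.8^10/10! = 0.0941209
  L_III = e^(−12.6)·12.6^10/10! = 0.0937199
Multiply by the mixture weights:
  π_I·L_I = 0.19 × 8.10991e-05 = 1.54088e-05
  π_II·L_II = 0.37 × 0.0941209 = 0.0348247
  π_III·L_III = 0.44 × 0.0937199 = 0.0412368
Normaliser: 1.54088e-05 + 0.0348247 + 0.0412368 = 0.0760769
P(Line II | 10 defects) ≈ 0.4578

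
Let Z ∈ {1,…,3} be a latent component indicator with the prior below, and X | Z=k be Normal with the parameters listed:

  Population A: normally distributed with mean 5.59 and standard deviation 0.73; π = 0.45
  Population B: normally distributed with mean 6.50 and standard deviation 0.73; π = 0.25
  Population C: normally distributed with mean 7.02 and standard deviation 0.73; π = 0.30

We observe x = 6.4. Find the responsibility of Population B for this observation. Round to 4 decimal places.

P(component k | x) = w_k·f_k(x) / marginal(x), where marginal(x) = Σ_j w_j·f_j(x).
Normal densities:
  p_A = (1/(0.73·√(2π)))·exp(−(6.4−5.59)²/(2·0.73²)) = 0.546496·exp(-0.61559) = 0.295283
  p_B = (1/(0.73·√(2π)))·exp(−(6.4−6.50)²/(2·0.73²)) = 0.546496·exp(-0.00938) = 0.541393
  p_C = (1/(0.73·√(2π)))·exp(−(6.4−7.02)²/(2·0.73²)) = 0.546496·exp(-0.36067) = 0.381023
Prior × likelihood for each component:
  w_A·p_A = 0.45 × 0.295283 = 0.132877
  w_B·p_B = 0.25 × 0.541393 = 0.135348
  w_C·p_C = 0.30 × 0.381023 = 0.114307
Marginal: 0.132877 + 0.135348 + 0.114307 = 0.382532
P(Population B | data) = 0.135348 / 0.382532 ≈ 0.3538

0.3538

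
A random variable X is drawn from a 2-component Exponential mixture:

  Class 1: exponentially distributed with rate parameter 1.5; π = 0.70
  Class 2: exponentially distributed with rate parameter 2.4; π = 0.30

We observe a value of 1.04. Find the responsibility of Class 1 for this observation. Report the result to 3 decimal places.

By Bayes' theorem, P(k | x) = w_k f_k(x) / Σ_j w_j f_j(x).
Exponential densities:
  L_1 = 0.315204
  L_2 = 0.197794
Prior × likelihood for each component:
  w_1·L_1 = 0.70 × 0.315204 = 0.220643
  w_2·L_2 = 0.30 × 0.197794 = 0.0593381
Sum: 0.220643 + 0.0593381 = 0.279981
So the posterior for Class 1 is 0.220643 / 0.279981 ≈ 0.788.

0.788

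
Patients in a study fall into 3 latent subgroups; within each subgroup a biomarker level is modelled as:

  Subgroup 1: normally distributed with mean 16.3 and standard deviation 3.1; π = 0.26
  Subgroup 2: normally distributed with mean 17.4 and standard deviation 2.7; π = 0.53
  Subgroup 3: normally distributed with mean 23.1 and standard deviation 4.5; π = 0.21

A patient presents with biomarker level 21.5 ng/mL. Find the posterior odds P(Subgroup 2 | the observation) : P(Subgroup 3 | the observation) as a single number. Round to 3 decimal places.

The posterior odds equal the prior odds times the likelihood ratio: (π_i/π_j)·(f_i(x)/f_j(x)).
Normal densities:
  L_1 = (1/(3.1·√(2π)))·exp(−(21.5−16.3)²/(2·3.1²)) = 0.128691·exp(-1.40687) = 0.0315176
  L_2 = (1/(2.7·√(2π)))·exp(−(21.5−17.4)²/(2·2.7²)) = 0.147756·exp(-1.15295) = 0.0466473
  L_3 = (1/(4.5·√(2π)))·exp(−(21.5−23.1)²/(2·4.5²)) = 0.088654·exp(-0.06321) = 0.0832235
0.0247231 / 0.0174769 ≈ 1.415

1.415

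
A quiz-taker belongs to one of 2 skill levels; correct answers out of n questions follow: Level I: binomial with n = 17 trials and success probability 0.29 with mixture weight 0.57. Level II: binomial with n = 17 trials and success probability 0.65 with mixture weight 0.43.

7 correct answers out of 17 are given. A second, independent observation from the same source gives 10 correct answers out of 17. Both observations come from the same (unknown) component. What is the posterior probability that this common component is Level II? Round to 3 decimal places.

0.804

Posterior ∝ prior × likelihood, so P(k | x) ∝ P(Z=k) f_k(x); normalise over all components.
Since both observations come from the same component, the likelihood for component k is f_k(x₁)·f_k(x₂).
  p_I = [0.109205] × [0.00744155] = 0.000812658
  p_II = [0.0262996] × [0.168455] = 0.00443031
Weight by the priors:
  P(Z=I)·p_I = 0.57 × 0.000812658 = 0.000463215
  P(Z=II)·p_II = 0.43 × 0.00443031 = 0.00190503
Sum: 0.000463215 + 0.00190503 = 0.00236825
P(Level II | x₁,x₂) = 0.00190503 / 0.00236825 ≈ 0.804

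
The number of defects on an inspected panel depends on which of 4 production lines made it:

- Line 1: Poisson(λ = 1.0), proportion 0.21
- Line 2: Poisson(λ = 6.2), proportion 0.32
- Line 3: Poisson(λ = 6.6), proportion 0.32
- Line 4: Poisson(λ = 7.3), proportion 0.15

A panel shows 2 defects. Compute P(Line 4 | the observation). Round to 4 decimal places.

Apply Bayes' rule: the posterior for each component is proportional to its prior times its likelihood at x.
Evaluate each component's likelihood at the observed value:
  f_1 = e^(−1.0)·1.0^2/2! = 0.18394
  f_2 = e^(−6.2)·6.2^2/2! = 0.0390057
  f_3 = e^(−6.6)·6.6^2/2! = 0.0296288
  f_4 = e^(−7.3)·7.3^2/2! = 0.0179997
Weight by the priors:
  w_1·f_1 = 0.21 × 0.18394 = 0.0386273
  w_2·f_2 = 0.32 × 0.0390057 = 0.0124818
  w_3·f_3 = 0.32 × 0.0296288 = 0.00948122
  w_4·f_4 = 0.15 × 0.0179997 = 0.00269996
Normaliser: 0.0386273 + 0.0124818 + 0.00948122 + 0.00269996 = 0.0632903
So the posterior for Line 4 is 0.00269996 / 0.0632903 ≈ 0.0427.

0.0427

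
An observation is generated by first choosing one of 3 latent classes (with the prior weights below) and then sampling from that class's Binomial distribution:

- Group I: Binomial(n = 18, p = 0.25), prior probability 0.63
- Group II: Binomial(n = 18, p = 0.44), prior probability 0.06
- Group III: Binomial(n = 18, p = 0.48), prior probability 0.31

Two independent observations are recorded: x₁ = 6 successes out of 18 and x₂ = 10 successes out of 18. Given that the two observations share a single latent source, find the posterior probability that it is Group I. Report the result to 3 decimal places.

Apply Bayes' rule: the posterior for each component is proportional to its prior times its likelihood at x.
Since both observations come from the same component, the likelihood for component k is f_k(x₁)·f_k(x₂).
  L_I = [C(18,6)·0.25^6·0.75^12 = 18564·0.000244141·0.0316764 = 0.143564] × [0.0041778] = 0.000599783
  L_II = [C(18,6)·0.44^6·0.56^12 = 18564·0.00725631·0.000951166 = 0.128128] × [0.115103] = 0.014748
  L_III = [C(18,6)·0.48^6·0.52^12 = 18564·0.0122306·0.000390877 = 0.0887481] × [0.151879] = 0.0134789
Prior × likelihood for each component:
  π_I·L_I = 0.63 × 0.000599783 = 0.000377864
  π_II·L_II = 0.06 × 0.014748 = 0.000884878
  π_III·L_III = 0.31 × 0.0134789 = 0.00417847
Marginal: 0.000377864 + 0.000884878 + 0.00417847 = 0.00544121
P(Group I | x₁, x₂) ≈ 0.069

0.069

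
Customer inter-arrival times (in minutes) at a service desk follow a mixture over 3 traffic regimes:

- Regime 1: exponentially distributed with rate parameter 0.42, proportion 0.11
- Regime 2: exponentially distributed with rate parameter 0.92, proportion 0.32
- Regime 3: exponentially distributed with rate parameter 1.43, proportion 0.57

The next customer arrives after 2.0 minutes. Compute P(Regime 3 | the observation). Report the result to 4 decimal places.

0.4117

Posterior ∝ prior × likelihood, so P(k | x) ∝ w_k f_k(x); normalise over all components.
Component likelihoods at x = 2.0 minutes:
  p_1 = 0.181318
  p_2 = 0.146112
  p_3 = 0.0818943
Unnormalised posteriors:
  w_1·p_1 = 0.11 × 0.181318 = 0.019945
  w_2·p_2 = 0.32 × 0.146112 = 0.0467559
  w_3·p_3 = 0.57 × 0.0818943 = 0.0466798
Evidence: 0.019945 + 0.0467559 + 0.0466798 = 0.113381
P(Regime 3 | data) ≈ 0.4117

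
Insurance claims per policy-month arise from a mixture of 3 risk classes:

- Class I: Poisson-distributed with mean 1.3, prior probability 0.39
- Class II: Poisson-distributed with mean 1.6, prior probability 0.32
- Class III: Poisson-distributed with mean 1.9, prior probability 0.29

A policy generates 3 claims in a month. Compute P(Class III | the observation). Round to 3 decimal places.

P(component k | x) = π_k·f_k(x) / marginal(x), where marginal(x) = Σ_j π_j·f_j(x).
Poisson probabilities:
  p_I = 0.0997921
  p_II = 0.137828
  p_III = 0.170982
Weight by the priors:
  π_I·p_I = 0.39 × 0.0997921 = 0.0389189
  π_II·p_II = 0.32 × 0.137828 = 0.044105
  π_III·p_III = 0.29 × 0.170982 = 0.0495847
Evidence: 0.0389189 + 0.044105 + 0.0495847 = 0.132609
P(Class III | the observation) ≈ 0.374

0.374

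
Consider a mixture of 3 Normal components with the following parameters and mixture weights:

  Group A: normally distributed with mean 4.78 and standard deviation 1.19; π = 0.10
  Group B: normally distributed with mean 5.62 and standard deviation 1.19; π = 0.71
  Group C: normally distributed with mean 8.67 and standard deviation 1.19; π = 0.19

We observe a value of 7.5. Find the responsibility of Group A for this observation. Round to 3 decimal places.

0.022

The responsibility of component k is w_k f_k(x) divided by Σ_j w_j f_j(x).
Normal densities:
  L_A = 0.0245969
  L_B = 0.0962481
  L_C = 0.206754
Prior × likelihood for each component:
  w_A·L_A = 0.10 × 0.0245969 = 0.00245969
  w_B·L_B = 0.71 × 0.0962481 = 0.0683361
  w_C·L_C = 0.19 × 0.206754 = 0.0392832
Evidence: 0.00245969 + 0.0683361 + 0.0392832 = 0.110079
Responsibility of Group A: 0.00245969 / 0.110079 ≈ 0.022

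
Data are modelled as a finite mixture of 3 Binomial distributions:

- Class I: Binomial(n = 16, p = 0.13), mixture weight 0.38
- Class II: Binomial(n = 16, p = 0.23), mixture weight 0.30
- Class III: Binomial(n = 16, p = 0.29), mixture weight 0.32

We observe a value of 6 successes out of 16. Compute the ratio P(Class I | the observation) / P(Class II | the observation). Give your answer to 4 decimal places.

Since P(k|x) ∝ P(Z=k) f_k(x), the posterior odds are P(Z=i) f_i(x) / (P(Z=j) f_j(x)).
Evaluate each component's likelihood at the observed value:
  L_I = C(16,6)·0.13^6·0.87^10 = 8008·4.82681e-06·0.248423 = 0.00960233
  L_II = C(16,6)·0.23^6·0.77^10 = 8008·0.000148036·0.0732668 = 0.0868557
  L_III = C(16,6)·0.29^6·0.71^10 = 8008·0.000594823·0.0325524 = 0.155058
Odds = (0.38/0.30) × (0.00960233/0.0868557) = 1.26667 × 0.110555 ≈ 0.1400

0.1400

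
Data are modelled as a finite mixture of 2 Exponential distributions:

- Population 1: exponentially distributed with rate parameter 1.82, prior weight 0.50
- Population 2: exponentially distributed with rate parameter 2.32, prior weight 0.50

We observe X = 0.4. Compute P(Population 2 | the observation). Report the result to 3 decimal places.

0.511

The responsibility of component k is w_k f_k(x) divided by Σ_j w_j f_j(x).
Exponential densities:
  p_1 = 0.87883
  p_2 = 0.917197
Weight by the priors:
  w_1·p_1 = 0.50 × 0.87883 = 0.439415
  w_2·p_2 = 0.50 × 0.917197 = 0.458599
Marginal: 0.439415 + 0.458599 = 0.898014
So the posterior for Population 2 is 0.458599 / 0.898014 ≈ 0.511.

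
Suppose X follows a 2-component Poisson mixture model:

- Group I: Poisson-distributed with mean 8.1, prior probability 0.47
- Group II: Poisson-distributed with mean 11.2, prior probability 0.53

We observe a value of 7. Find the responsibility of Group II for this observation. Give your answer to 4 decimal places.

By Bayes' theorem, P(k | x) = w_k f_k(x) / Σ_j w_j f_j(x).
Component likelihoods at x = 7:
  f_I = e^(−8.1)·8.1^7/7! = 0.137778
  f_II = e^(−11.2)·11.2^7/7! = 0.0599788
Unnormalised posteriors:
  w_I·f_I = 0.47 × 0.137778 = 0.0647556
  w_II·f_II = 0.53 × 0.0599788 = 0.0317887
Evidence: 0.0647556 + 0.0317887 = 0.0965443
P(Group II | data) ≈ 0.3293

0.3293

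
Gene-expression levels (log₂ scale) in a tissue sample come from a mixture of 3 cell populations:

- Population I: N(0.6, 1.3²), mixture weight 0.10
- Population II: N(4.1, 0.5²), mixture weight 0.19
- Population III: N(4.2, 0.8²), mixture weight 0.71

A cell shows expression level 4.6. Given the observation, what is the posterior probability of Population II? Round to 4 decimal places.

The responsibility of component k is w_k f_k(x) divided by Σ_j w_j f_j(x).
Evaluate each component's likelihood at the observed value:
  f_I = (1/(1.3·√(2π)))·exp(−(4.6−0.6)²/(2·1.3²)) = 0.306879·exp(-4.73373) = 0.00269858
  f_II = (1/(0.5·√(2π)))·exp(−(4.6−4.1)²/(2·0.5²)) = 0.797885·exp(-0.50000) = 0.483941
  f_III = (1/(0.8·√(2π)))·exp(−(4.6−4.2)²/(2·0.8²)) = 0.498678·exp(-0.12500) = 0.440082
Weight by the priors:
  w_I·f_I = 0.10 × 0.00269858 = 0.000269858
  w_II·f_II = 0.19 × 0.483941 = 0.0919489
  w_III·f_III = 0.71 × 0.440082 = 0.312458
Denominator: 0.000269858 + 0.0919489 + 0.312458 = 0.404677
Responsibility of Population II: 0.0919489 / 0.404677 ≈ 0.2272

0.2272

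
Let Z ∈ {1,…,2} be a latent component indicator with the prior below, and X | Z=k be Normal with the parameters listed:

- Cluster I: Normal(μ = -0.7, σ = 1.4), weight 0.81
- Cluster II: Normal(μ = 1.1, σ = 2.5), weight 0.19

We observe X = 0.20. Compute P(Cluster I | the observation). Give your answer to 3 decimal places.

Posterior ∝ prior × likelihood, so P(k | x) ∝ π_k f_k(x); normalise over all components.
Evaluate each component's likelihood at the observed value:
  L_I = (1/(1.4·√(2π)))·exp(−(0.20−-0.7)²/(2·1.4²)) = 0.284959·exp(-0.20663) = 0.231762
  L_II = (1/(2.5·√(2π)))·exp(−(0.20−1.1)²/(2·2.5²)) = 0.159577·exp(-0.06480) = 0.149564
Weight by the priors:
  π_I·L_I = 0.81 × 0.231762 = 0.187727
  π_II·L_II = 0.19 × 0.149564 = 0.0284172
Marginal: 0.187727 + 0.0284172 = 0.216145
Responsibility of Cluster I: 0.187727 / 0.216145 ≈ 0.869

0.869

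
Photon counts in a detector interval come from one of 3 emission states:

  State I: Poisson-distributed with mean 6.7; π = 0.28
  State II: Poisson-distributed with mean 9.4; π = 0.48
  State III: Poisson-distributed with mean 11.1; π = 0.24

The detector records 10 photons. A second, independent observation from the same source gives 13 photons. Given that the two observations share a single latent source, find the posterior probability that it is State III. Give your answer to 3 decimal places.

0.420

Posterior ∝ prior × likelihood, so P(k | x) ∝ P(Z=k) f_k(x); normalise over all components.
Since both observations come from the same component, the likelihood for component k is f_k(x₁)·f_k(x₂).
  L_I = [0.0618318] × [0.0108372] = 0.000670087
  L_II = [0.122786] × [0.0594311] = 0.00729728
  L_III = [0.118249] × [0.0942431] = 0.0111442
Unnormalised posteriors:
  P(Z=I)·L_I = 0.28 × 0.000670087 = 0.000187624
  P(Z=II)·L_II = 0.48 × 0.00729728 = 0.00350269
  P(Z=III)·L_III = 0.24 × 0.0111442 = 0.0026746
Denominator: 0.000187624 + 0.00350269 + 0.0026746 = 0.00636492
P(State III | x) = 0.0026746 / 0.00636492 ≈ 0.420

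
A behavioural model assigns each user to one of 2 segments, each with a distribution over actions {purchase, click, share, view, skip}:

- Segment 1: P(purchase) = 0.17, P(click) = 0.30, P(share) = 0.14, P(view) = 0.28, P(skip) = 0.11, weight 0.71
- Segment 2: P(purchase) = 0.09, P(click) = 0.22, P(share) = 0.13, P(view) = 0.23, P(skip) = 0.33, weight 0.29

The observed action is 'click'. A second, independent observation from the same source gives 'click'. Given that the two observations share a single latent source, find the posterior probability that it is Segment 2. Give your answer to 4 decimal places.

By Bayes' theorem, P(k | x) = π_k f_k(x) / Σ_j π_j f_j(x).
Since both observations come from the same component, the likelihood for component k is f_k(x₁)·f_k(x₂).
  p_1 = [0.3] × [0.3] = 0.09
  p_2 = [0.22] × [0.22] = 0.0484
Multiply by the mixture weights:
  π_1·p_1 = 0.71 × 0.09 = 0.0639
  π_2·p_2 = 0.29 × 0.0484 = 0.014036
Evidence: 0.0639 + 0.014036 = 0.077936
P(Segment 2 | data) = 0.014036 / 0.077936 ≈ 0.1801

0.1801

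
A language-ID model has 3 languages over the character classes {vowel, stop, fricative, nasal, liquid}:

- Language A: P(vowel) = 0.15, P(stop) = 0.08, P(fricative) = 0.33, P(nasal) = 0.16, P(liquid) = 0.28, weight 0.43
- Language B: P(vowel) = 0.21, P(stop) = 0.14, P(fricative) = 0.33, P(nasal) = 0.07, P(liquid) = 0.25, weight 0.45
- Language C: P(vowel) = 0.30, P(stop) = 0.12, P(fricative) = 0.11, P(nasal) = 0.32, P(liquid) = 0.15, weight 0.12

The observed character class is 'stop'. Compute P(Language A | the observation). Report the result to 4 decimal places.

Apply Bayes' rule: the posterior for each component is proportional to its prior times its likelihood at x.
Evaluate each component's likelihood at the observed value:
  L_A = 0.08
  L_B = 0.14
  L_C = 0.12
Unnormalised posteriors:
  π_A·L_A = 0.43 × 0.08 = 0.0344
  π_B·L_B = 0.45 × 0.14 = 0.063
  π_C·L_C = 0.12 × 0.12 = 0.0144
Marginal: 0.0344 + 0.063 + 0.0144 = 0.1118
Responsibility of Language A: 0.0344 / 0.1118 ≈ 0.3077

0.3077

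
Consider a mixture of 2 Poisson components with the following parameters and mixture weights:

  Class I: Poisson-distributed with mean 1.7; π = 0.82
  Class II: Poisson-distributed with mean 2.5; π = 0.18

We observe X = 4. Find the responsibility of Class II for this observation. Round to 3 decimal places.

0.316

The responsibility of component k is π_k f_k(x) divided by Σ_j π_j f_j(x).
Poisson probabilities:
  L_I = e^(−1.7)·1.7^4/4! = 0.0635746
  L_II = e^(−2.5)·2.5^4/4! = 0.133602
Weight by the priors:
  π_I·L_I = 0.82 × 0.0635746 = 0.0521312
  π_II·L_II = 0.18 × 0.133602 = 0.0240483
Marginal: 0.0521312 + 0.0240483 = 0.0761795
Responsibility of Class II: 0.0240483 / 0.0761795 ≈ 0.316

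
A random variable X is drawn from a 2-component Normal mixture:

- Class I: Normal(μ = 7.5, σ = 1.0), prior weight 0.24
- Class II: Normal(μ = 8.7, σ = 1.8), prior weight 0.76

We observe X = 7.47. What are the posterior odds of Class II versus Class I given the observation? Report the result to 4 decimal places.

Since P(k|x) ∝ π_k f_k(x), the posterior odds are π_i f_i(x) / (π_j f_j(x)).
Normal densities:
  L_I = 0.398763
  L_II = 0.175486
0.133369 / 0.0957031 ≈ 1.3936

1.3936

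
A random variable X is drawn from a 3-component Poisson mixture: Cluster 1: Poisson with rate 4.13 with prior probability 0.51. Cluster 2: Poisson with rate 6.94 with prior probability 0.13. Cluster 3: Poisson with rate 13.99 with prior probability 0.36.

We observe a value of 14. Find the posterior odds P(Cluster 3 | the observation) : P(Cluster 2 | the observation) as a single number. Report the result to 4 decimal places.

43.9540

Since P(k|x) ∝ π_k f_k(x), the posterior odds are π_i f_i(x) / (π_j f_j(x)).
Poisson probabilities:
  L_1 = 7.74919e-05
  L_2 = 0.0066776
  L_3 = 0.105989
Odds = (0.36/0.13) × (0.105989/0.0066776) = 2.76923 × 15.8723 ≈ 43.9540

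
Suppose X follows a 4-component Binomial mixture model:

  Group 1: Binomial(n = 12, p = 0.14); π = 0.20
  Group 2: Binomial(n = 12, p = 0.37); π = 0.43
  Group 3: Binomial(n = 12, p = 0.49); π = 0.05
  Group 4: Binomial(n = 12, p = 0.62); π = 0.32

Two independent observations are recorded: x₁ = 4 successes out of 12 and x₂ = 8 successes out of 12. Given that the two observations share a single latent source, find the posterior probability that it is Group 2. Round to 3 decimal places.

0.473

Apply Bayes' rule: the posterior for each component is proportional to its prior times its likelihood at x.
Since both observations come from the same component, the likelihood for component k is f_k(x₁)·f_k(x₂).
  f_1 = [C(12,4)·0.14^4·0.86^8 = 495·0.00038416·0.299218 = 0.056899] × [3.99598e-05] = 2.27367e-06
  f_2 = [C(12,4)·0.37^4·0.63^8 = 495·0.0187416·0.0248156 = 0.230217] × [0.0273893] = 0.00630547
  f_3 = [C(12,4)·0.49^4·0.51^8 = 495·0.057648·0.00457679 = 0.130602] × [0.11129] = 0.0145347
  f_4 = [C(12,4)·0.62^4·0.38^8 = 495·0.147763·0.000434779 = 0.031801] × [0.225358] = 0.00716661
Weight by the priors:
  P(Z=1)·f_1 = 0.20 × 2.27367e-06 = 4.54735e-07
  P(Z=2)·f_2 = 0.43 × 0.00630547 = 0.00271135
  P(Z=3)·f_3 = 0.05 × 0.0145347 = 0.000726734
  P(Z=4)·f_4 = 0.32 × 0.00716661 = 0.00229332
Marginal: 4.54735e-07 + 0.00271135 + 0.000726734 + 0.00229332 = 0.00573186
P(Group 2 | x) = 0.00271135 / 0.00573186 ≈ 0.473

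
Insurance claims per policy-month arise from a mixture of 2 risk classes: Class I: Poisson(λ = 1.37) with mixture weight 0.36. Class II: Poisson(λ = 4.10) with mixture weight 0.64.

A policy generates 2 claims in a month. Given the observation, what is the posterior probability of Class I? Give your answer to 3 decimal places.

Posterior ∝ prior × likelihood, so P(k | x) ∝ P(Z=k) f_k(x); normalise over all components.
Poisson probabilities:
  L_I = 0.238467
  L_II = 0.139293
Multiply by the mixture weights:
  P(Z=I)·L_I = 0.36 × 0.238467 = 0.085848
  P(Z=II)·L_II = 0.64 × 0.139293 = 0.0891477
Normaliser: 0.085848 + 0.0891477 = 0.174996
P(Class I | 2 claims) = 0.085848 / 0.174996 ≈ 0.491

0.491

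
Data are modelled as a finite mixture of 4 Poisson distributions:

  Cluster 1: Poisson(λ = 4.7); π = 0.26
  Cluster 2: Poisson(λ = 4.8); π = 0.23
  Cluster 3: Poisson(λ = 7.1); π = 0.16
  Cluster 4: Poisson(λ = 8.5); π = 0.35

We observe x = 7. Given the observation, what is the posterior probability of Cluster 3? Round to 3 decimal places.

Posterior ∝ prior × likelihood, so P(k | x) ∝ P(Z=k) f_k(x); normalise over all components.
Evaluate each component's likelihood at the observed value:
  L_1 = 0.0914261
  L_2 = 0.0958616
  L_3 = 0.148897
  L_4 = 0.129419
Unnormalised posteriors:
  P(Z=1)·L_1 = 0.26 × 0.0914261 = 0.0237708
  P(Z=2)·L_2 = 0.23 × 0.0958616 = 0.0220482
  P(Z=3)·L_3 = 0.16 × 0.148897 = 0.0238236
  P(Z=4)·L_4 = 0.35 × 0.129419 = 0.0452967
Evidence: 0.0237708 + 0.0220482 + 0.0238236 + 0.0452967 = 0.114939
Responsibility of Cluster 3: 0.0238236 / 0.114939 ≈ 0.207

0.207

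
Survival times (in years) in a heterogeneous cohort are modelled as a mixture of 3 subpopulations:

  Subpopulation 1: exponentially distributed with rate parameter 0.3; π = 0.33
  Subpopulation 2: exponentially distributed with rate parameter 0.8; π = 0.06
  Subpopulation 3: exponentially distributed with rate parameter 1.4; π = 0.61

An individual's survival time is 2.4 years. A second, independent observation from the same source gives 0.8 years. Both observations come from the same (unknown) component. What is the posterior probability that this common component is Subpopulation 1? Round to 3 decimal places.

P(component k | x) = π_k·f_k(x) / marginal(x), where marginal(x) = Σ_j π_j·f_j(x).
Since both observations come from the same component, the likelihood for component k is f_k(x₁)·f_k(x₂).
  L_1 = [0.146026] × [0.235988] = 0.0344604
  L_2 = [0.117286] × [0.421834] = 0.049475
  L_3 = [0.0486294] × [0.456792] = 0.0222135
Multiply by the mixture weights:
  π_1·L_1 = 0.33 × 0.0344604 = 0.0113719
  π_2·L_2 = 0.06 × 0.049475 = 0.0029685
  π_3·L_3 = 0.61 × 0.0222135 = 0.0135502
Sum: 0.0113719 + 0.0029685 + 0.0135502 = 0.0278906
Responsibility of Subpopulation 1: 0.0113719 / 0.0278906 ≈ 0.408

0.408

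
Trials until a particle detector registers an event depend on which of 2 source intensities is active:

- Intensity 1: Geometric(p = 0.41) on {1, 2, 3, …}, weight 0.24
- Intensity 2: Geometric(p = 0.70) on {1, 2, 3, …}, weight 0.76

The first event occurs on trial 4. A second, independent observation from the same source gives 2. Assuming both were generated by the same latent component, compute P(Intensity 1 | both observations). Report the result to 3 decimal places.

0.618

Posterior ∝ prior × likelihood, so P(k | x) ∝ w_k f_k(x); normalise over all components.
Since both observations come from the same component, the likelihood for component k is f_k(x₁)·f_k(x₂).
  f_1 = [0.41·(1−0.41)^3 = 0.41·0.205379 = 0.0842054] × [0.2419] = 0.0203693
  f_2 = [0.70·(1−0.70)^3 = 0.70·0.027 = 0.0189] × [0.21] = 0.003969
Weight by the priors:
  w_1·f_1 = 0.24 × 0.0203693 = 0.00488863
  w_2·f_2 = 0.76 × 0.003969 = 0.00301644
Denominator: 0.00488863 + 0.00301644 = 0.00790507
P(Intensity 1 | x₁,x₂) = 0.00488863 / 0.00790507 ≈ 0.618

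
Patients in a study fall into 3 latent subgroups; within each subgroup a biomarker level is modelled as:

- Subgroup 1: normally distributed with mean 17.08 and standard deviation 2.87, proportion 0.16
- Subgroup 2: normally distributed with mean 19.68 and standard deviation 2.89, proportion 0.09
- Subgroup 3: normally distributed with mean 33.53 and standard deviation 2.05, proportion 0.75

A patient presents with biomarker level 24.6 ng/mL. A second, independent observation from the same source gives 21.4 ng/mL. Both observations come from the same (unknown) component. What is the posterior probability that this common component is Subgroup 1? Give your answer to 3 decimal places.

0.087

Posterior ∝ prior × likelihood, so P(k | x) ∝ π_k f_k(x); normalise over all components.
Since both observations come from the same component, the likelihood for component k is f_k(x₁)·f_k(x₂).
  p_1 = [(1/(2.87·√(2π)))·exp(−(24.6−17.08)²/(2·2.87²)) = 0.139004·exp(-3.43275) = 0.00448957] × [0.0447751] = 0.000201021
  p_2 = [(1/(2.89·√(2π)))·exp(−(24.6−19.68)²/(2·2.89²)) = 0.138042·exp(-1.44912) = 0.0324091] × [0.115637] = 0.00374769
  p_3 = [(1/(2.05·√(2π)))·exp(−(24.6−33.53)²/(2·2.05²)) = 0.194606·exp(-9.48779) = 1.47455e-05] × [4.85792e-09] = 7.16325e-14
Unnormalised posteriors:
  π_1·p_1 = 0.16 × 0.000201021 = 3.21633e-05
  π_2·p_2 = 0.09 × 0.00374769 = 0.000337292
  π_3·p_3 = 0.75 × 7.16325e-14 = 5.37244e-14
Evidence: 3.21633e-05 + 0.000337292 + 5.37244e-14 = 0.000369455
Responsibility of Subgroup 1: 3.21633e-05 / 0.000369455 ≈ 0.087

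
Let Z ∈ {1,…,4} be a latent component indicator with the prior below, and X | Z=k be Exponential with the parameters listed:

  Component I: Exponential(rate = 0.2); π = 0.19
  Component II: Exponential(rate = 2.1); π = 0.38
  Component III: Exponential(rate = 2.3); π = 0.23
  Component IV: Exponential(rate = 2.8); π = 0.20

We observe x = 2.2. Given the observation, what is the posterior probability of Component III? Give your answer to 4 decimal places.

Apply Bayes' rule: the posterior for each component is proportional to its prior times its likelihood at x.
Evaluate each component's likelihood at the observed value:
  L_I = 0.2·e^(−0.2·2.2) = 0.2·e^(−0.4400) = 0.128807
  L_II = 2.1·e^(−2.1·2.2) = 2.1·e^(−4.6200) = 0.0206909
  L_III = 2.3·e^(−2.3·2.2) = 2.3·e^(−5.0600) = 0.0145948
  L_IV = 2.8·e^(−2.8·2.2) = 2.8·e^(−6.1600) = 0.00591431
Prior × likelihood for each component:
  π_I·L_I = 0.19 × 0.128807 = 0.0244734
  π_II·L_II = 0.38 × 0.0206909 = 0.00786253
  π_III·L_III = 0.23 × 0.0145948 = 0.0033568
  π_IV·L_IV = 0.20 × 0.00591431 = 0.00118286
Marginal: 0.0244734 + 0.00786253 + 0.0033568 + 0.00118286 = 0.0368756
Responsibility of Component III: 0.0033568 / 0.0368756 ≈ 0.0910

0.0910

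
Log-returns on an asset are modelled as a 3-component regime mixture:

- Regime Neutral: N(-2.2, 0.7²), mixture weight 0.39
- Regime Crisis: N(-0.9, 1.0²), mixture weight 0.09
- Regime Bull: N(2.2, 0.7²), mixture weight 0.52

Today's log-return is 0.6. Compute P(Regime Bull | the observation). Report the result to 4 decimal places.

0.6496

Posterior ∝ prior × likelihood, so P(k | x) ∝ π_k f_k(x); normalise over all components.
Evaluate each component's likelihood at the observed value:
  L_Neutral = (1/(0.7·√(2π)))·exp(−(0.6−-2.2)²/(2·0.7²)) = 0.569918·exp(-8.00000) = 0.000191186
  L_Crisis = (1/(1.0·√(2π)))·exp(−(0.6−-0.9)²/(2·1.0²)) = 0.398942·exp(-1.12500) = 0.129518
  L_Bull = (1/(0.7·√(2π)))·exp(−(0.6−2.2)²/(2·0.7²)) = 0.569918·exp(-2.61224) = 0.0418147
Prior × likelihood for each component:
  π_Neutral·L_Neutral = 0.39 × 0.000191186 = 7.45626e-05
  π_Crisis·L_Crisis = 0.09 × 0.129518 = 0.0116566
  π_Bull·L_Bull = 0.52 × 0.0418147 = 0.0217436
Denominator: 7.45626e-05 + 0.0116566 + 0.0217436 = 0.0334748
P(Regime Bull | data) ≈ 0.6496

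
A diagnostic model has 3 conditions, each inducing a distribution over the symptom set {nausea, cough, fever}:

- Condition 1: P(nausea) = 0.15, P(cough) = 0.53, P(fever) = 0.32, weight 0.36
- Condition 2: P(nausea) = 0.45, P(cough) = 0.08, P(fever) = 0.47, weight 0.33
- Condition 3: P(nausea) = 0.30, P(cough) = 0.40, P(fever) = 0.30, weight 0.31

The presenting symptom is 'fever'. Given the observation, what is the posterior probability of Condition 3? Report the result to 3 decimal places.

Posterior ∝ prior × likelihood, so P(k | x) ∝ π_k f_k(x); normalise over all components.
Component likelihoods at x = 'fever':
  f_1 = P(fever | comp) = 0.32
  f_2 = P(fever | comp) = 0.47
  f_3 = P(fever | comp) = 0.30
Prior × likelihood for each component:
  π_1·f_1 = 0.36 × 0.32 = 0.1152
  π_2·f_2 = 0.33 × 0.47 = 0.1551
  π_3·f_3 = 0.31 × 0.3 = 0.093
Normaliser: 0.1152 + 0.1551 + 0.093 = 0.3633
P(Condition 3 | 'fever') ≈ 0.256

0.256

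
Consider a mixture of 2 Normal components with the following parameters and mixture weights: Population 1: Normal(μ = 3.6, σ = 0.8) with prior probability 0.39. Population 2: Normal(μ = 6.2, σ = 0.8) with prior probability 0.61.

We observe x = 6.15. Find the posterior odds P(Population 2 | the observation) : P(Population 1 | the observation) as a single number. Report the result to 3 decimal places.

Only the two components matter; the odds are (w_i f_i(x)) / (w_j f_j(x)).
Component likelihoods at x = 6.15:
  L_1 = (1/(0.8·√(2π)))·exp(−(6.15−3.6)²/(2·0.8²)) = 0.498678·exp(-5.08008) = 0.00310149
  L_2 = (1/(0.8·√(2π)))·exp(−(6.15−6.2)²/(2·0.8²)) = 0.498678·exp(-0.00195) = 0.497705
Posterior odds = (w_2·L_2) / (w_1·L_1) = (0.61·0.497705) / (0.39·0.00310149) = 0.3036 / 0.00120958 ≈ 250.996

250.996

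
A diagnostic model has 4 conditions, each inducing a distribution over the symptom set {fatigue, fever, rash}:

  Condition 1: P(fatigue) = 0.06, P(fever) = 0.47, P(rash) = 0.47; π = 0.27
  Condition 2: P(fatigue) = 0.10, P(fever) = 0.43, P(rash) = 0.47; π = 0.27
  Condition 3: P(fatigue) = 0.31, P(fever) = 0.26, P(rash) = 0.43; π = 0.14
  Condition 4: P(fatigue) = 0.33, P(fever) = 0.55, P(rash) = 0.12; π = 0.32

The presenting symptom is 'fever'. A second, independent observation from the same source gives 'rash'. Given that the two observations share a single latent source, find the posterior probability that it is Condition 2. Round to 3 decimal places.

0.361

Posterior ∝ prior × likelihood, so P(k | x) ∝ π_k f_k(x); normalise over all components.
Since both observations come from the same component, the likelihood for component k is f_k(x₁)·f_k(x₂).
  p_1 = [0.47] × [0.47] = 0.2209
  p_2 = [0.43] × [0.47] = 0.2021
  p_3 = [0.26] × [0.43] = 0.1118
  p_4 = [0.55] × [0.12] = 0.066
Unnormalised posteriors:
  π_1·p_1 = 0.27 × 0.2209 = 0.059643
  π_2·p_2 = 0.27 × 0.2021 = 0.054567
  π_3·p_3 = 0.14 × 0.1118 = 0.015652
  π_4·p_4 = 0.32 × 0.066 = 0.02112
Evidence: 0.059643 + 0.054567 + 0.015652 + 0.02112 = 0.150982
P(Condition 2 | x₁, x₂) = 0.054567 / 0.150982 ≈ 0.361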